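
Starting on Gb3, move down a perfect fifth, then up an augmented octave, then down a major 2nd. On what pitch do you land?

Bb3

Gb3 down a perfect fifth → Cb3 (7 semitones).
Cb3 up an augmented octave → C4 (13 semitones).
C4 down a major second → Bb3 (2 semitones).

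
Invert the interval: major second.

Interval numbers invert to sum to nine: 2 + 7 = 9, so a second inverts to a seventh.
Quality inverts too: major becomes minor. That makes the inversion a minor seventh.

m7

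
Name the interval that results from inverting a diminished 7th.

A2

Interval numbers invert to sum to nine: 7 + 2 = 9, so a seventh inverts to a second.
The quality also flips — diminished becomes augmented — giving an augmented second.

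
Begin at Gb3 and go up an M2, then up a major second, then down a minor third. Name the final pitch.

Gb3 up a major second → Ab3 (2 semitones).
Up a major second from Ab3: Bb3 (2 semitones up).
A minor third down from Bb3 is G3.

G3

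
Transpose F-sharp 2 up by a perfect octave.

The letter stays F (same as the start), shifted an octave up.
A perfect octave spans 12 semitones, so from F#2 the target pitch is F#3.

F-sharp 3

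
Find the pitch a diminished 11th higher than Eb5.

Abb6

Four letters up from E (plus an octave) reaches A.
Moving 16 semitones up from Eb5 (the size of a diminished eleventh) reaches Abb6.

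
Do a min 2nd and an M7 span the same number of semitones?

A minor second is 1 semitone but a major seventh is 11 semitones — different sizes.

No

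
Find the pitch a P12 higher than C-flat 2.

G-flat 3

The twelfth's letter: C up five letter names plus an octave → G.
Moving 19 semitones up from Cb2 (the size of a perfect twelfth) reaches Gb3.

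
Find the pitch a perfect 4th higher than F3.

Bb3

Four letter names up from F: B.
Moving 5 semitones up from F3 (the size of a perfect fourth) reaches Bb3.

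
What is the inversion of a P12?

perfect fourth

First reduce the compound perfect twelfth to its simple form, a perfect fifth.
Interval numbers invert to sum to nine: 5 + 4 = 9, so a fifth inverts to a fourth.
The quality also flips — perfect stays perfect — giving a perfect fourth.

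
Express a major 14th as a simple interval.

major seventh

Take out an octave (7 from the number): 14 − 7 = 7.
So a major fourteenth is an octave plus a major seventh. The quality is unchanged.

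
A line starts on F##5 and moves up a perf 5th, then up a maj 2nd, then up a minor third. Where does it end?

A perfect fifth up from F##5 is C##6.
A major second up from C##6 is D##6.
Up a minor third from D##6: F##6 (3 semitones up).

F##6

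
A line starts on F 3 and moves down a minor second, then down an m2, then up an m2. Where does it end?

E 3

A minor second down from F3 is E3.
A minor second down from E3 is D#3.
Up a minor second from D#3: E3 (1 semitone up).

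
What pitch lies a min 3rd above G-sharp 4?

B 4

The third takes the letter from G up to B.
A minor third spans 3 semitones, so from G#4 the target pitch is B4.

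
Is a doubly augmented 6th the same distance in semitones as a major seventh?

Yes

A doubly augmented sixth spans 11 semitones, and a major seventh also spans 11 semitones — they're enharmonic.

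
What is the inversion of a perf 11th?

perfect 5th

First reduce the compound perfect eleventh to its simple form, a perfect fourth.
Inverted interval numbers add to nine, so a fourth pairs with a fifth (4 + 5 = 9).
And perfect stays perfect under inversion, so we get a perfect fifth.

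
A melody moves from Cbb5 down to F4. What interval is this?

Descending from Cbb5 to F4 is the same interval as ascending F4 to Cbb5.
F to C spans five letter names (F-G-A-B-C): a fifth.
F4 to Cbb5 spans 5 semitones — two semitones narrower than the perfect fifth (7) — giving a doubly diminished fifth.

dd5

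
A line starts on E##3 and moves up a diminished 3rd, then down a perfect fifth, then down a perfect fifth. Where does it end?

Up a diminished third from E##3: G#3 (2 semitones up).
A perfect fifth down from G#3 is C#3.
Down a perfect fifth from C#3: F#2 (7 semitones down).

F#2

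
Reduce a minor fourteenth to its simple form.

m7

Subtracting seven from the interval number removes an octave: 14 − 7 = 7.
That makes a minor fourteenth a compound minor seventh — an octave plus a minor seventh.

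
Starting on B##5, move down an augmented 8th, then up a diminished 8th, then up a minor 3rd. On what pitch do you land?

D6

Down an augmented octave from B##5: B#4 (13 semitones down).
Up a diminished octave from B#4: B5 (11 semitones up).
B5 up a minor third → D6 (3 semitones).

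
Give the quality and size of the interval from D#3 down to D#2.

perfect 8th

Descending from D#3 to D#2 is the same interval as ascending D#2 to D#3.
D to D is the same letter name, plus an octave: an octave.
D#2 to D#3 is 12 semitones, matching the perfect octave exactly, so the quality is perfect.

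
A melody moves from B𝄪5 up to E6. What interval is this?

B to E spans four letter names (B-C-D-E) — that makes it a fourth of some quality.
B##5 to E6 spans 3 semitones — two semitones narrower than the perfect fourth (5) — giving a doubly diminished fourth.

doubly diminished fourth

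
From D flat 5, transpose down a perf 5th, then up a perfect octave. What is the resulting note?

G flat 5

A perfect fifth down from Db5 is Gb4.
Up a perfect octave from Gb4: Gb5 (12 semitones up).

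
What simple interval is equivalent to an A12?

Take out an octave (7 from the number): 12 − 7 = 5.
So an augmented twelfth is an octave plus an augmented fifth. The quality is unchanged.

augmented fifth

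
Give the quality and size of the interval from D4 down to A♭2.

A11

Descending from D4 to Ab2 is the same interval as ascending Ab2 to D4.
A to D spans four letter names (A-B-C-D), plus an octave, so the interval is some kind of eleventh.
Ab2 to D4 spans 18 semitones — one semitone wider than the perfect eleventh (17) — giving an augmented eleventh.
(Equivalently, a compound augmented fourth: an augmented fourth plus an octave.)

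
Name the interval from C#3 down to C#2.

perfect 8th

Descending from C#3 to C#2 is the same interval as ascending C#2 to C#3.
C to C is the same letter name, plus an octave — that makes it an octave of some quality.
The perfect octave spans 12 semitones, and C#2 to C#3 is exactly 12 semitones — so this is a perfect octave.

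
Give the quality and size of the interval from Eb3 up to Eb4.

E to E is the same letter name, plus an octave: an octave.
Counting semitones, Eb3→Eb4 is 12, which is the perfect octave.

perfect octave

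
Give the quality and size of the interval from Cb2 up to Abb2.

m6

C to A spans six letter names (C-D-E-F-G-A), so the interval is some kind of sixth.
At 8 semitones, Cb2→Abb2 falls one short of a major sixth: minor.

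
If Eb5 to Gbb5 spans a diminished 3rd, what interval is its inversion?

A6

The rule of nine gives the new number: 9 − 3 = 6, so a third becomes a sixth.
The quality also flips — diminished becomes augmented — giving an augmented sixth.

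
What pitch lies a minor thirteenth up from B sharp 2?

The thirteenth's letter: B up six letter names plus an octave → G.
A minor thirteenth spans 20 semitones, so from B#2 the target pitch is G#4.

G sharp 4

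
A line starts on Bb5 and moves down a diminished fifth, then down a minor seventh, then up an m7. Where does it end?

Down a diminished fifth from Bb5: E5 (6 semitones down).
Down a minor seventh from E5: F#4 (10 semitones down).
A minor seventh up from F#4 is E5.

E5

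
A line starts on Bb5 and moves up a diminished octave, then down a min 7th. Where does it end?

Cb6

Up a diminished octave from Bb5: Bbb6 (11 semitones up).
Bbb6 down a minor seventh → Cb6 (10 semitones).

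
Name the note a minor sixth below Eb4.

Counting six letter names down from E lands on G.
Moving 8 semitones down from Eb4 (the size of a minor sixth) reaches G3.

G3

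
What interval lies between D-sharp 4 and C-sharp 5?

minor seventh

D to C spans seven letter names (D-E-F-G-A-B-C) — that makes it a seventh of some quality.
A major seventh would be 11 semitones, but D#4 to C#5 is 10 — one semitone narrower, making it a minor seventh.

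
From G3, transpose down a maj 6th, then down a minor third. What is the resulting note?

G2

Down a major sixth from G3: Bb2 (9 semitones down).
A minor third down from Bb2 is G2.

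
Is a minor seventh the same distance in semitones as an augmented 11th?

10 semitones (minor seventh) vs 18 semitones (augmented eleventh): not equal.

No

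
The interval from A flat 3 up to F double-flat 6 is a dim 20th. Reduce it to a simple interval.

d6

Each octave removed subtracts seven from the number: 20 − 14 = 6.
So a diminished twentieth is 2 octaves plus a diminished sixth. The quality is unchanged.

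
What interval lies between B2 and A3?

B to A spans seven letter names (B-C-D-E-F-G-A): a seventh.
B2 to A3 is 10 semitones, a half step short of the major seventh (11), so this is minor.

m7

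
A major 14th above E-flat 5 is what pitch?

Seven letters up from E (plus an octave) reaches D.
A major fourteenth is 23 semitones; 23 semitones up from Eb5 gives D7.

D 7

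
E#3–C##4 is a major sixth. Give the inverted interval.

Interval numbers invert to sum to nine: 6 + 3 = 9, so a sixth inverts to a third.
Quality inverts too: major becomes minor. That makes the inversion a minor third.

minor third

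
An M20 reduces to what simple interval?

Subtracting seven from the interval number removes an octave: 20 − 14 = 6.
That makes a major twentieth a compound major sixth — 2 octaves plus a major sixth.

major 6th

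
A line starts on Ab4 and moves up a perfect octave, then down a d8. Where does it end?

A4

Up a perfect octave from Ab4: Ab5 (12 semitones up).
Down a diminished octave from Ab5: A4 (11 semitones down).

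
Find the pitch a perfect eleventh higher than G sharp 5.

C sharp 7

Four letters up from G (plus an octave) reaches C.
A perfect eleventh spans 17 semitones, so from G#5 the target pitch is C#7.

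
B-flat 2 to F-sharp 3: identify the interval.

augmented 5th

B to F spans five letter names (B-C-D-E-F) — that makes it a fifth of some quality.
A perfect fifth would be 7 semitones; Bb2 to F#3 is 8, one semitone wider, so the interval is augmented.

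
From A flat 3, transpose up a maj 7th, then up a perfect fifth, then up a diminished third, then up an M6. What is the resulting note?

Up a major seventh from Ab3: G4 (11 semitones up).
G4 up a perfect fifth → D5 (7 semitones).
Up a diminished third from D5: Fb5 (2 semitones up).
Up a major sixth from Fb5: Db6 (9 semitones up).

D flat 6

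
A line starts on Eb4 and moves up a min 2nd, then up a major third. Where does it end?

Up a minor second from Eb4: Fb4 (1 semitone up).
A major third up from Fb4 is Ab4.

Ab4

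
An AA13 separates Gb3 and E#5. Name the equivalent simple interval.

Subtracting seven from the interval number removes an octave: 13 − 7 = 6.
That makes a doubly augmented thirteenth a compound doubly augmented sixth — an octave plus a doubly augmented sixth.

AA6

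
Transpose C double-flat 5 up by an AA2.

Two letter names up from C: D.
A doubly augmented second is 4 semitones; 4 semitones up from Cbb5 gives D5.

D 5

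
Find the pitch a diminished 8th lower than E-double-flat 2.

E-flat 1

The letter stays E (same as the start), shifted an octave down.
A diminished octave is 11 semitones; 11 semitones down from Ebb2 gives Eb1.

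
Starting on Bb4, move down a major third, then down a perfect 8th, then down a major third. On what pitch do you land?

Ebb3

A major third down from Bb4 is Gb4.
Down a perfect octave from Gb4: Gb3 (12 semitones down).
Down a major third from Gb3: Ebb3 (4 semitones down).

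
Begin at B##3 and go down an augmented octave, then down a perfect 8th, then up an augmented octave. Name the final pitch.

B##2

B##3 down an augmented octave → B#2 (13 semitones).
A perfect octave down from B#2 is B#1.
Up an augmented octave from B#1: B##2 (13 semitones up).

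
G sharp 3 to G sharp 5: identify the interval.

perfect fifteenth

G to G is the same letter name, plus 2 octaves — that makes it a fifteenth of some quality.
G#3 to G#5 is 24 semitones, matching the perfect fifteenth exactly, so the quality is perfect.
(Equivalently, a compound perfect octave: a perfect octave plus an octave.)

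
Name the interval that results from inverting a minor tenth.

First reduce the compound minor tenth to its simple form, a minor third.
The rule of nine gives the new number: 9 − 3 = 6, so a third becomes a sixth.
Quality inverts too: minor becomes major. That makes the inversion a major sixth.

major 6th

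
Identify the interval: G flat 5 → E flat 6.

major sixth

G to E spans six letter names (G-A-B-C-D-E), so the interval is some kind of sixth.
Gb5 to Eb6 is 9 semitones, matching the major sixth exactly, so the quality is major.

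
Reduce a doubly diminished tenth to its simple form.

Take out an octave (7 from the number): 10 − 7 = 3.
That makes a doubly diminished tenth a compound doubly diminished third — an octave plus a doubly diminished third.

doubly diminished 3rd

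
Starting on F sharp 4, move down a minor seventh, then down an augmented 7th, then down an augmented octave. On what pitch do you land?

A double-flat 1

A minor seventh down from F#4 is G#3.
An augmented seventh down from G#3 is Ab2.
Down an augmented octave from Ab2: Abb1 (13 semitones down).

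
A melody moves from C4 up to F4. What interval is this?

C to F spans four letter names (C-D-E-F): a fourth.
C4 to F4 is 5 semitones, matching the perfect fourth exactly, so the quality is perfect.

perfect fourth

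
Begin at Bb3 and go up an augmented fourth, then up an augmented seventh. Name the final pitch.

An augmented fourth up from Bb3 is E4.
Up an augmented seventh from E4: D##5 (12 semitones up).

D##5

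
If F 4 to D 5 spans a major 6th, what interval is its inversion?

Interval numbers invert to sum to nine: 6 + 3 = 9, so a sixth inverts to a third.
And major becomes minor under inversion, so we get a minor third.

minor third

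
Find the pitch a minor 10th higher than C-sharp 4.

E 5

Three letters up from C (plus an octave) reaches E.
A minor tenth is 15 semitones; 15 semitones up from C#4 gives E5.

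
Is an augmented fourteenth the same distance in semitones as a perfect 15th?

Yes

An augmented fourteenth spans 24 semitones, and a perfect fifteenth also spans 24 semitones — they're enharmonic.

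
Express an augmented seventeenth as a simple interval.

augmented 3rd

Each octave removed subtracts seven from the number: 17 − 14 = 3.
Quality carries through unchanged, so the simple form is an augmented third.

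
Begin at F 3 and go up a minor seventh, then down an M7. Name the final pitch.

F flat 3

F3 up a minor seventh → Eb4 (10 semitones).
Down a major seventh from Eb4: Fb3 (11 semitones down).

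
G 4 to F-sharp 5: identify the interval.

major 7th

G to F spans seven letter names (G-A-B-C-D-E-F): a seventh.
G4 to F#5 is 11 semitones, matching the major seventh exactly, so the quality is major.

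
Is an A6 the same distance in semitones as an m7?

Yes

Both span 10 semitones: an augmented sixth and a minor seventh are the same chromatic distance.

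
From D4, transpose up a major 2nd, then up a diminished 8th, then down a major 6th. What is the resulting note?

Gb4

A major second up from D4 is E4.
A diminished octave up from E4 is Eb5.
Eb5 down a major sixth → Gb4 (9 semitones).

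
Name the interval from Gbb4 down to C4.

Descending from Gbb4 to C4 is the same interval as ascending C4 to Gbb4.
C to G spans five letter names (C-D-E-F-G) — that makes it a fifth of some quality.
C4 to Gbb4 spans 5 semitones — two semitones narrower than the perfect fifth (7) — giving a doubly diminished fifth.

doubly diminished fifth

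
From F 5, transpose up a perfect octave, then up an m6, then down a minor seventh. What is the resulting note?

E flat 6

A perfect octave up from F5 is F6.
F6 up a minor sixth → Db7 (8 semitones).
Down a minor seventh from Db7: Eb6 (10 semitones down).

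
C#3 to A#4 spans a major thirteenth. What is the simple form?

Take out an octave (7 from the number): 13 − 7 = 6.
So a major thirteenth is an octave plus a major sixth. The quality is unchanged.

major sixth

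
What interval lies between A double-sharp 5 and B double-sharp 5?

A to B spans two letter names (A-B), so the interval is some kind of second.
A##5 to B##5 is 2 semitones, matching the major second exactly, so the quality is major.

major 2nd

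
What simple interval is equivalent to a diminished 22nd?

Subtracting seven from the interval number removes an octave: 22 − 14 = 8.
Quality carries through unchanged, so the simple form is a diminished octave.

d8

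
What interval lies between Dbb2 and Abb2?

D to A spans five letter names (D-E-F-G-A), so the interval is some kind of fifth.
Counting semitones, Dbb2→Abb2 is 7, which is the perfect fifth.

perfect fifth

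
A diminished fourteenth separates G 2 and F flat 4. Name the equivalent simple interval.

d7

Take out an octave (7 from the number): 14 − 7 = 7.
Quality carries through unchanged, so the simple form is a diminished seventh.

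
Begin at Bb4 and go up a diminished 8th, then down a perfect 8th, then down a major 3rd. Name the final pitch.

Gbb4

Bb4 up a diminished octave → Bbb5 (11 semitones).
Down a perfect octave from Bbb5: Bbb4 (12 semitones down).
A major third down from Bbb4 is Gbb4.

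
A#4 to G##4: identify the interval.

minor second

Descending from A#4 to G##4 is the same interval as ascending G##4 to A#4.
G to A spans two letter names (G-A) — that makes it a second of some quality.
A major second would be 2 semitones, but G##4 to A#4 is 1 — one semitone narrower, making it a minor second.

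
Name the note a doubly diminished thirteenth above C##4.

Ab5

Counting six letter names plus an octave up from C lands on A.
A doubly diminished thirteenth spans 18 semitones, so from C##4 the target pitch is Ab5.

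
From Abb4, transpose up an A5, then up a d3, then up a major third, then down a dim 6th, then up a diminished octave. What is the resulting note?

Abb4 up an augmented fifth → Eb5 (8 semitones).
Eb5 up a diminished third → Gbb5 (2 semitones).
Up a major third from Gbb5: Bbb5 (4 semitones up).
Bbb5 down a diminished sixth → D5 (7 semitones).
A diminished octave up from D5 is Db6.

Db6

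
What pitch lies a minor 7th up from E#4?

Seven letter names up from E: D.
Moving 10 semitones up from E#4 (the size of a minor seventh) reaches D#5.

D#5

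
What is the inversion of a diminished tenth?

augmented sixth

First reduce the compound diminished tenth to its simple form, a diminished third.
The rule of nine gives the new number: 9 − 3 = 6, so a third becomes a sixth.
Quality inverts too: diminished becomes augmented. That makes the inversion an augmented sixth.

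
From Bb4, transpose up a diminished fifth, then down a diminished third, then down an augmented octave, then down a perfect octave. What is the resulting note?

Db3

A diminished fifth up from Bb4 is Fb5.
A diminished third down from Fb5 is D5.
Down an augmented octave from D5: Db4 (13 semitones down).
Down a perfect octave from Db4: Db3 (12 semitones down).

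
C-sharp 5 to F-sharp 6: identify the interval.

perfect 11th

C to F spans four letter names (C-D-E-F), plus an octave, so the interval is some kind of eleventh.
Counting semitones, C#5→F#6 is 17, which is the perfect eleventh.
(Equivalently, a compound perfect fourth: a perfect fourth plus an octave.)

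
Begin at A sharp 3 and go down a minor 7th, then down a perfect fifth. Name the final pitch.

A minor seventh down from A#3 is B#2.
A perfect fifth down from B#2 is E#2.

E sharp 2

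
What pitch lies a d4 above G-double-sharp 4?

C-sharp 5

Four letter names up from G: C.
A diminished fourth is 4 semitones; 4 semitones up from G##4 gives C#5.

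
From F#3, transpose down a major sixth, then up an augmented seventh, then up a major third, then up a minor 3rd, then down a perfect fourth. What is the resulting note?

A##3

Down a major sixth from F#3: A2 (9 semitones down).
Up an augmented seventh from A2: G##3 (12 semitones up).
Up a major third from G##3: B##3 (4 semitones up).
B##3 up a minor third → D##4 (3 semitones).
D##4 down a perfect fourth → A##3 (5 semitones).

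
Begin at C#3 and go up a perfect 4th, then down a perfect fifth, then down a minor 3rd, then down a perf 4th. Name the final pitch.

D#2

C#3 up a perfect fourth → F#3 (5 semitones).
F#3 down a perfect fifth → B2 (7 semitones).
B2 down a minor third → G#2 (3 semitones).
A perfect fourth down from G#2 is D#2.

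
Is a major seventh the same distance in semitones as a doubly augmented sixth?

Yes

A major seventh spans 11 semitones, and a doubly augmented sixth also spans 11 semitones — they're enharmonic.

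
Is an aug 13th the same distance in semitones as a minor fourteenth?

Yes

An augmented thirteenth spans 22 semitones, and a minor fourteenth also spans 22 semitones — they're enharmonic.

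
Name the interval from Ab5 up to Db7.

perfect 11th

A to D spans four letter names (A-B-C-D), plus an octave — that makes it an eleventh of some quality.
Ab5 to Db7 is 17 semitones, matching the perfect eleventh exactly, so the quality is perfect.
(Equivalently, a compound perfect fourth: a perfect fourth plus an octave.)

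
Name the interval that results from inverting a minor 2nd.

Inverted interval numbers add to nine, so a second pairs with a seventh (2 + 7 = 9).
Quality inverts too: minor becomes major. That makes the inversion a major seventh.

major 7th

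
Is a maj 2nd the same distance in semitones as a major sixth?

No

2 semitones (major second) vs 9 semitones (major sixth): not equal.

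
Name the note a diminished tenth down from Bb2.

G#1

Counting three letter names plus an octave down from B lands on G.
A diminished tenth spans 14 semitones, so from Bb2 the target pitch is G#1.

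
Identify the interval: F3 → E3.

minor second

Descending from F3 to E3 is the same interval as ascending E3 to F3.
E to F spans two letter names (E-F) — that makes it a second of some quality.
E3 to F3 is 1 semitone, a half step short of the major second (2), so this is minor.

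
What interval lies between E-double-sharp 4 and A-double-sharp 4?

E to A spans four letter names (E-F-G-A) — that makes it a fourth of some quality.
The perfect fourth spans 5 semitones, and E##4 to A##4 is exactly 5 semitones — so this is a perfect fourth.

P4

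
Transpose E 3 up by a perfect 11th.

Counting four letter names plus an octave up from E lands on A.
A perfect eleventh is 17 semitones; 17 semitones up from E3 gives A4.

A 4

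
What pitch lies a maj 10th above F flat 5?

The tenth's letter: F up three letter names plus an octave → A.
A major tenth spans 16 semitones, so from Fb5 the target pitch is Ab6.

A flat 6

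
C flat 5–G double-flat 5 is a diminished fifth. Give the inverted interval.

Inverted interval numbers add to nine, so a fifth pairs with a fourth (5 + 4 = 9).
The quality also flips — diminished becomes augmented — giving an augmented fourth.

A4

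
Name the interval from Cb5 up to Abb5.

minor sixth

C to A spans six letter names (C-D-E-F-G-A) — that makes it a sixth of some quality.
Cb5 to Abb5 is 8 semitones, a half step short of the major sixth (9), so this is minor.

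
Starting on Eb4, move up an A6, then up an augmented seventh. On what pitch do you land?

Eb4 up an augmented sixth → C#5 (10 semitones).
An augmented seventh up from C#5 is B##5.

B##5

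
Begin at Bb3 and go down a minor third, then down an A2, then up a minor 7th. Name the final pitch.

Bb3 down a minor third → G3 (3 semitones).
An augmented second down from G3 is Fb3.
Fb3 up a minor seventh → Ebb4 (10 semitones).

Ebb4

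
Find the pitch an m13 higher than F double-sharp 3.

The thirteenth's letter: F up six letter names plus an octave → D.
A minor thirteenth is 20 semitones; 20 semitones up from F##3 gives D#5.

D sharp 5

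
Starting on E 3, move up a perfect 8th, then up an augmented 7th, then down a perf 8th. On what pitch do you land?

D double-sharp 4

A perfect octave up from E3 is E4.
E4 up an augmented seventh → D##5 (12 semitones).
D##5 down a perfect octave → D##4 (12 semitones).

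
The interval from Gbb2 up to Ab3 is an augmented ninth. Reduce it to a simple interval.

augmented second

Take out an octave (7 from the number): 9 − 7 = 2.
That makes an augmented ninth a compound augmented second — an octave plus an augmented second.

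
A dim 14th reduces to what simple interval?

diminished 7th

Each octave removed subtracts seven from the number: 14 − 7 = 7.
That makes a diminished fourteenth a compound diminished seventh — an octave plus a diminished seventh.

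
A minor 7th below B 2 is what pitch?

C sharp 2

Counting seven letter names down from B lands on C.
A minor seventh is 10 semitones; 10 semitones down from B2 gives C#2.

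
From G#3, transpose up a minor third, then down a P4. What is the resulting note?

F#3

Up a minor third from G#3: B3 (3 semitones up).
A perfect fourth down from B3 is F#3.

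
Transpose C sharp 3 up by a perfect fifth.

Five letter names up from C: G.
A perfect fifth is 7 semitones; 7 semitones up from C#3 gives G#3.

G sharp 3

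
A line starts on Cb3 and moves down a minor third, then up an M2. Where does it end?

Cb3 down a minor third → Ab2 (3 semitones).
Ab2 up a major second → Bb2 (2 semitones).

Bb2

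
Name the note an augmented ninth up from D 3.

Two letters up from D (plus an octave) reaches E.
Moving 15 semitones up from D3 (the size of an augmented ninth) reaches E#4.

E sharp 4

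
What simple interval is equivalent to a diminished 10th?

d3

Subtracting seven from the interval number removes an octave: 10 − 7 = 3.
So a diminished tenth is an octave plus a diminished third. The quality is unchanged.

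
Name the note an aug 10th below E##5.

Three letters down from E (plus an octave) reaches C.
An augmented tenth is 17 semitones; 17 semitones down from E##5 gives C#4.

C#4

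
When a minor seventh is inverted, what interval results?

The rule of nine gives the new number: 9 − 7 = 2, so a seventh becomes a second.
The quality also flips — minor becomes major — giving a major second.

major second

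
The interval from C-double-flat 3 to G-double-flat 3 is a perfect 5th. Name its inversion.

perfect 4th

The rule of nine gives the new number: 9 − 5 = 4, so a fifth becomes a fourth.
Quality inverts too: perfect stays perfect. That makes the inversion a perfect fourth.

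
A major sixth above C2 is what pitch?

A2

Counting six letter names up from C lands on A.
A major sixth spans 9 semitones, so from C2 the target pitch is A2.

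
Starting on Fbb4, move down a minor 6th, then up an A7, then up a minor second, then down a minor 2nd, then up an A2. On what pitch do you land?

Fbb4 down a minor sixth → Abb3 (8 semitones).
Up an augmented seventh from Abb3: G4 (12 semitones up).
G4 up a minor second → Ab4 (1 semitone).
Ab4 down a minor second → G4 (1 semitone).
Up an augmented second from G4: A#4 (3 semitones up).

A#4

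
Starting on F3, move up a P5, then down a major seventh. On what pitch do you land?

Db3

Up a perfect fifth from F3: C4 (7 semitones up).
Down a major seventh from C4: Db3 (11 semitones down).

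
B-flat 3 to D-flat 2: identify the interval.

Descending from Bb3 to Db2 is the same interval as ascending Db2 to Bb3.
D to B spans six letter names (D-E-F-G-A-B), plus an octave, so the interval is some kind of thirteenth.
The major thirteenth spans 21 semitones, and Db2 to Bb3 is exactly 21 semitones — so this is a major thirteenth.
(Equivalently, a compound major sixth: a major sixth plus an octave.)

major thirteenth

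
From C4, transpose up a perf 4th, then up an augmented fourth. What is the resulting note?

A perfect fourth up from C4 is F4.
Up an augmented fourth from F4: B4 (6 semitones up).

B4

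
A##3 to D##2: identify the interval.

P12

Descending from A##3 to D##2 is the same interval as ascending D##2 to A##3.
D to A spans five letter names (D-E-F-G-A), plus an octave, so the interval is some kind of twelfth.
Counting semitones, D##2→A##3 is 19, which is the perfect twelfth.
(Equivalently, a compound perfect fifth: a perfect fifth plus an octave.)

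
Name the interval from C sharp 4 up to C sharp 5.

perfect octave

C to C is the same letter name, plus an octave: an octave.
The perfect octave spans 12 semitones, and C#4 to C#5 is exactly 12 semitones — so this is a perfect octave.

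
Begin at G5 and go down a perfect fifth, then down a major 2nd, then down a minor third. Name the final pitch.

G5 down a perfect fifth → C5 (7 semitones).
C5 down a major second → Bb4 (2 semitones).
A minor third down from Bb4 is G4.

G4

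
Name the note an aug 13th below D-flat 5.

F-double-flat 3

The thirteenth's letter: D down six letter names plus an octave → F.
Moving 22 semitones down from Db5 (the size of an augmented thirteenth) reaches Fbb3.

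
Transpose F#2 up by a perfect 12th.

C#4

Five letters up from F (plus an octave) reaches C.
Moving 19 semitones up from F#2 (the size of a perfect twelfth) reaches C#4.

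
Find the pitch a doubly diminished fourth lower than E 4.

The fourth takes the letter from E down to B.
A doubly diminished fourth is 3 semitones; 3 semitones down from E4 gives B##3.

B double-sharp 3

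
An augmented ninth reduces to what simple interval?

Each octave removed subtracts seven from the number: 9 − 7 = 2.
That makes an augmented ninth a compound augmented second — an octave plus an augmented second.

augmented 2nd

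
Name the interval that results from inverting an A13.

First reduce the compound augmented thirteenth to its simple form, an augmented sixth.
Interval numbers invert to sum to nine: 6 + 3 = 9, so a sixth inverts to a third.
Quality inverts too: augmented becomes diminished. That makes the inversion a diminished third.

diminished third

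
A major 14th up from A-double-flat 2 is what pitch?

G-flat 4

The fourteenth's letter: A up seven letter names plus an octave → G.
Moving 23 semitones up from Abb2 (the size of a major fourteenth) reaches Gb4.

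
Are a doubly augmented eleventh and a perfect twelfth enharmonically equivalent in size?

Yes

A doubly augmented eleventh = 19 semitones = a perfect twelfth; enharmonically equal.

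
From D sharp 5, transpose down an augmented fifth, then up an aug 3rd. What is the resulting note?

B sharp 4

Down an augmented fifth from D#5: G4 (8 semitones down).
G4 up an augmented third → B#4 (5 semitones).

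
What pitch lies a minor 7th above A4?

The seventh takes the letter from A up to G.
A minor seventh is 10 semitones; 10 semitones up from A4 gives G5.

G5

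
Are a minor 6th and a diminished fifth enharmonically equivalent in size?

A minor sixth spans 8 semitones; a diminished fifth spans 6 semitones. They differ by 2.

No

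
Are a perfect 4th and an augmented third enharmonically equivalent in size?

Yes

A perfect fourth spans 5 semitones, and an augmented third also spans 5 semitones — they're enharmonic.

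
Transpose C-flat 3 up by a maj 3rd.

E-flat 3

Three letter names up from C: E.
A major third is 4 semitones; 4 semitones up from Cb3 gives Eb3.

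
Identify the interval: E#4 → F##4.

major second

E to F spans two letter names (E-F) — that makes it a second of some quality.
Counting semitones, E#4→F##4 is 2, which is the major second.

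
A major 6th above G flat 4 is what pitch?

E flat 5

Counting six letter names up from G lands on E.
A major sixth is 9 semitones; 9 semitones up from Gb4 gives Eb5.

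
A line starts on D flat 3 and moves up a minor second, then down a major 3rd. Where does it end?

C double-flat 3

A minor second up from Db3 is Ebb3.
Down a major third from Ebb3: Cbb3 (4 semitones down).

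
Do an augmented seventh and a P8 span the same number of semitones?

Yes

An augmented seventh spans 12 semitones, and a perfect octave also spans 12 semitones — they're enharmonic.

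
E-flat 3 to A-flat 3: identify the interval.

E to A spans four letter names (E-F-G-A): a fourth.
Eb3 to Ab3 is 5 semitones, matching the perfect fourth exactly, so the quality is perfect.

P4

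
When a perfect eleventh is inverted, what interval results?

First reduce the compound perfect eleventh to its simple form, a perfect fourth.
Interval numbers invert to sum to nine: 4 + 5 = 9, so a fourth inverts to a fifth.
The quality also flips — perfect stays perfect — giving a perfect fifth.

perfect 5th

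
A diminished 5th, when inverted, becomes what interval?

The rule of nine gives the new number: 9 − 5 = 4, so a fifth becomes a fourth.
The quality also flips — diminished becomes augmented — giving an augmented fourth.

A4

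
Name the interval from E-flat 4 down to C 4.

Descending from Eb4 to C4 is the same interval as ascending C4 to Eb4.
C to E spans three letter names (C-D-E) — that makes it a third of some quality.
At 3 semitones, C4→Eb4 falls one short of a major third: minor.

minor 3rd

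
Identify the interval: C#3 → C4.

C to C is the same letter name, plus an octave — that makes it an octave of some quality.
The perfect octave is 12 semitones; here we have 11, one semitone narrower: diminished.

diminished 8th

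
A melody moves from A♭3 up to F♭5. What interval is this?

A to F spans six letter names (A-B-C-D-E-F), plus an octave, so the interval is some kind of thirteenth.
A major thirteenth would be 21 semitones, but Ab3 to Fb5 is 20 — one semitone narrower, making it a minor thirteenth.
(Equivalently, a compound minor sixth: a minor sixth plus an octave.)

minor thirteenth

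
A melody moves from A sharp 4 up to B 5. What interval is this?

m9

A to B spans two letter names (A-B), plus an octave, so the interval is some kind of ninth.
A major ninth would be 14 semitones, but A#4 to B5 is 13 — one semitone narrower, making it a minor ninth.
(Equivalently, a compound minor second: a minor second plus an octave.)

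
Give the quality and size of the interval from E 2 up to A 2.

perfect 4th

E to A spans four letter names (E-F-G-A): a fourth.
Counting semitones, E2→A2 is 5, which is the perfect fourth.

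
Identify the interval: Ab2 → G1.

Descending from Ab2 to G1 is the same interval as ascending G1 to Ab2.
G to A spans two letter names (G-A), plus an octave, so the interval is some kind of ninth.
A major ninth would be 14 semitones, but G1 to Ab2 is 13 — one semitone narrower, making it a minor ninth.
(Equivalently, a compound minor second: a minor second plus an octave.)

m9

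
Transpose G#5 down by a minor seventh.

Seven letter names down from G: A.
A minor seventh spans 10 semitones, so from G#5 the target pitch is A#4.

A#4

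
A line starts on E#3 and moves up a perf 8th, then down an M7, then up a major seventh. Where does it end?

E#4

E#3 up a perfect octave → E#4 (12 semitones).
E#4 down a major seventh → F#3 (11 semitones).
F#3 up a major seventh → E#4 (11 semitones).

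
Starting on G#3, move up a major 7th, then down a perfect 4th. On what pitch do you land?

C##4

G#3 up a major seventh → F##4 (11 semitones).
A perfect fourth down from F##4 is C##4.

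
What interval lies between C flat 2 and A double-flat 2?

m6

C to A spans six letter names (C-D-E-F-G-A) — that makes it a sixth of some quality.
Cb2 to Abb2 is 8 semitones, a half step short of the major sixth (9), so this is minor.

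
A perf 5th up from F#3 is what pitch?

C#4

Five letter names up from F: C.
A perfect fifth is 7 semitones; 7 semitones up from F#3 gives C#4.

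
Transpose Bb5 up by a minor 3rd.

Counting three letter names up from B lands on D.
Moving 3 semitones up from Bb5 (the size of a minor third) reaches Db6.

Db6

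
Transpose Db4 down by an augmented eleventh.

Abb2

The eleventh's letter: D down four letter names plus an octave → A.
An augmented eleventh spans 18 semitones, so from Db4 the target pitch is Abb2.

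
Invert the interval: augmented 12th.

diminished fourth

First reduce the compound augmented twelfth to its simple form, an augmented fifth.
Interval numbers invert to sum to nine: 5 + 4 = 9, so a fifth inverts to a fourth.
Quality inverts too: augmented becomes diminished. That makes the inversion a diminished fourth.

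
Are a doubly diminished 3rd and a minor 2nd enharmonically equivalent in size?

A doubly diminished third = 1 semitone = a minor second; enharmonically equal.

Yes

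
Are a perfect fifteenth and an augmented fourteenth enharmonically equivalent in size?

A perfect fifteenth = 24 semitones = an augmented fourteenth; enharmonically equal.

Yes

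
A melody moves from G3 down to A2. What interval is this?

Descending from G3 to A2 is the same interval as ascending A2 to G3.
A to G spans seven letter names (A-B-C-D-E-F-G): a seventh.
At 10 semitones, A2→G3 falls one short of a major seventh: minor.

minor seventh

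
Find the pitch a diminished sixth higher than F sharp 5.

D flat 6

Six letter names up from F: D.
A diminished sixth spans 7 semitones, so from F#5 the target pitch is Db6.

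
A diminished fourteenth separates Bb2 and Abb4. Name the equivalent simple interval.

Subtracting seven from the interval number removes an octave: 14 − 7 = 7.
So a diminished fourteenth is an octave plus a diminished seventh. The quality is unchanged.

diminished seventh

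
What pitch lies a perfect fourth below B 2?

Counting four letter names down from B lands on F.
A perfect fourth is 5 semitones; 5 semitones down from B2 gives F#2.

F sharp 2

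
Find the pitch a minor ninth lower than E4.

The ninth's letter: E down two letter names plus an octave → D.
A minor ninth spans 13 semitones, so from E4 the target pitch is D#3.

D#3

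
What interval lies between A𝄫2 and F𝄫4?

A to F spans six letter names (A-B-C-D-E-F), plus an octave: a thirteenth.
A major thirteenth would be 21 semitones, but Abb2 to Fbb4 is 20 — one semitone narrower, making it a minor thirteenth.
(Equivalently, a compound minor sixth: a minor sixth plus an octave.)

minor 13th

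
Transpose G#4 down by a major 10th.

E3

The tenth's letter: G down three letter names plus an octave → E.
A major tenth spans 16 semitones, so from G#4 the target pitch is E3.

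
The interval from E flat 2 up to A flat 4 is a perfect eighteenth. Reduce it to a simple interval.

Each octave removed subtracts seven from the number: 18 − 14 = 4.
That makes a perfect eighteenth a compound perfect fourth — 2 octaves plus a perfect fourth.

perfect 4th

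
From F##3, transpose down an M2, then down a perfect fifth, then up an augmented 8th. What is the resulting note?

A major second down from F##3 is E#3.
Down a perfect fifth from E#3: A#2 (7 semitones down).
An augmented octave up from A#2 is A##3.

A##3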